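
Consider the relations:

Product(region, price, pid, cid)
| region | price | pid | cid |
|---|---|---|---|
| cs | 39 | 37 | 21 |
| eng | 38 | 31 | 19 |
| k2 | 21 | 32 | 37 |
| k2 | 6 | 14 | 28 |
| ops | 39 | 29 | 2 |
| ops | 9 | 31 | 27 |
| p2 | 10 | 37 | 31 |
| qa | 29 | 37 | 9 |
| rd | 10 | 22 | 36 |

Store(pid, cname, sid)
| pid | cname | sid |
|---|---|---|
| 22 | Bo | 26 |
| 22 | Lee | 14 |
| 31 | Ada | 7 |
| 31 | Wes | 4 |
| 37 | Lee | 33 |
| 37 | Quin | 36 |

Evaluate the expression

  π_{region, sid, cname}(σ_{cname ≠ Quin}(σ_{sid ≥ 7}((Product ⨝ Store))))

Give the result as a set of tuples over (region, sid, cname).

Product ⋈ Store (natural join on pid): {(cs, 39, 37, 21, Lee, 33), (cs, 39, 37, 21, Quin, 36), (eng, 38, 31, 19, Ada, 7), (eng, 38, 31, 19, Wes, 4), (ops, 9, 31, 27, Ada, 7), (ops, 9, 31, 27, Wes, 4), (p2, 10, 37, 31, Lee, 33), (p2, 10, 37, 31, Quin, 36), (qa, 29, 37, 9, Lee, 33), (qa, 29, 37, 9, Quin, 36), (rd, 10, 22, 36, Bo, 26), (rd, 10, 22, 36, Lee, 14)}
Apply σ_{sid ≥ 7}; surviving tuples: {(cs, 39, 37, 21, Lee, 33), (cs, 39, 37, 21, Quin, 36), (eng, 38, 31, 19, Ada, 7), (ops, 9, 31, 27, Ada, 7), (p2, 10, 37, 31, Lee, 33), (p2, 10, 37, 31, Quin, 36), (qa, 29, 37, 9, Lee, 33), (qa, 29, 37, 9, Quin, 36), (rd, 10, 22, 36, Bo, 26), (rd, 10, 22, 36, Lee, 14)}
Apply σ_{cname ≠ Quin}; surviving tuples: {(cs, 39, 37, 21, Lee, 33), (eng, 38, 31, 19, Ada, 7), (ops, 9, 31, 27, Ada, 7), (p2, 10, 37, 31, Lee, 33), (qa, 29, 37, 9, Lee, 33), (rd, 10, 22, 36, Bo, 26), (rd, 10, 22, 36, Lee, 14)}
π_{region, sid, cname} gives {(cs, 33, Lee), (eng, 7, Ada), (ops, 7, Ada), (p2, 33, Lee), (qa, 33, Lee), (rd, 14, Lee), (rd, 26, Bo)}.

{(cs, 33, Lee), (eng, 7, Ada), (ops, 7, Ada), (p2, 33, Lee), (qa, 33, Lee), (rd, 14, Lee), (rd, 26, Bo)}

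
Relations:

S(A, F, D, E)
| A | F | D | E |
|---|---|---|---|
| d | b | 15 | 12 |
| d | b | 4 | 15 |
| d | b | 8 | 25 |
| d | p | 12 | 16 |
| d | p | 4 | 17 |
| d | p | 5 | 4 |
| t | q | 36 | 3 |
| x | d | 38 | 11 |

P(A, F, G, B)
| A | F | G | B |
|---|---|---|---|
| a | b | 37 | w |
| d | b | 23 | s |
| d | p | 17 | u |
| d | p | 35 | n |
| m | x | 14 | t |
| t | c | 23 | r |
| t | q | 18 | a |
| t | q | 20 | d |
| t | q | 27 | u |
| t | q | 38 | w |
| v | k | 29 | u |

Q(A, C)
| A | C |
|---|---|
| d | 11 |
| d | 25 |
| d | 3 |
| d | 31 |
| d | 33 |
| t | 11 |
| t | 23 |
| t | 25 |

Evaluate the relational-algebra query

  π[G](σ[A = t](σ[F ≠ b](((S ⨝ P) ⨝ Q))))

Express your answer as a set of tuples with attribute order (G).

S ⋈ P (natural join on A, F): {(d, b, 15, 12, 23, s), (d, b, 4, 15, 23, s), (d, b, 8, 25, 23, s), (d, p, 12, 16, 17, u), (d, p, 12, 16, 35, n), (d, p, 4, 17, 17, u), (d, p, 4, 17, 35, n), (d, p, 5, 4, 17, u), (d, p, 5, 4, 35, n), (t, q, 36, 3, 18, a), (t, q, 36, 3, 20, d), (t, q, 36, 3, 27, u), (t, q, 36, 3, 38, w)}
(S ⨝ P) ⋈ Q (natural join on A): {(d, b, 15, 12, 23, s, 11), (d, b, 15, 12, 23, s, 25), (d, b, 15, 12, 23, s, 3), (d, b, 15, 12, 23, s, 31), (d, b, 15, 12, 23, s, 33), (d, b, 4, 15, 23, s, 11), (d, b, 4, 15, 23, s, 25), (d, b, 4, 15, 23, s, 3), (d, b, 4, 15, 23, s, 31), (d, b, 4, 15, 23, s, 33), (d, b, 8, 25, 23, s, 11), (d, b, 8, 25, 23, s, 25), (d, b, 8, 25, 23, s, 3), (d, b, 8, 25, 23, s, 31), (d, b, 8, 25, 23, s, 33), (d, p, 12, 16, 17, u, 11), (d, p, 12, 16, 17, u, 25), (d, p, 12, 16, 17, u, 3), (d, p, 12, 16, 17, u, 31), (d, p, 12, 16, 17, u, 33), (d, p, 12, 16, 35, n, 11), (d, p, 12, 16, 35, n, 25), (d, p, 12, 16, 35, n, 3), (d, p, 12, 16, 35, n, 31), (d, p, 12, 16, 35, n, 33), (d, p, 4, 17, 17, u, 11), (d, p, 4, 17, 17, u, 25), (d, p, 4, 17, 17, u, 3), (d, p, 4, 17, 17, u, 31), (d, p, 4, 17, 17, u, 33), (d, p, 4, 17, 35, n, 11), (d, p, 4, 17, 35, n, 25), (d, p, 4, 17, 35, n, 3), (d, p, 4, 17, 35, n, 31), (d, p, 4, 17, 35, n, 33), (d, p, 5, 4, 17, u, 11), (d, p, 5, 4, 17, u, 25), (d, p, 5, 4, 17, u, 3), (d, p, 5, 4, 17, u, 31), (d, p, 5, 4, 17, u, 33), (d, p, 5, 4, 35, n, 11), (d, p, 5, 4, 35, n, 25), (d, p, 5, 4, 35, n, 3), (d, p, 5, 4, 35, n, 31), (d, p, 5, 4, 35, n, 33), (t, q, 36, 3, 18, a, 11), (t, q, 36, 3, 18, a, 23), (t, q, 36, 3, 18, a, 25), (t, q, 36, 3, 20, d, 11), (t, q, 36, 3, 20, d, 23), (t, q, 36, 3, 20, d, 25), (t, q, 36, 3, 27, u, 11), (t, q, 36, 3, 27, u, 23), (t, q, 36, 3, 27, u, 25), (t, q, 36, 3, 38, w, 11), (t, q, 36, 3, 38, w, 23), (t, q, 36, 3, 38, w, 25)}
σ[F ≠ b]: keep tuples satisfying F ≠ b → {(d, p, 12, 16, 17, u, 11), (d, p, 12, 16, 17, u, 25), (d, p, 12, 16, 17, u, 3), (d, p, 12, 16, 17, u, 31), (d, p, 12, 16, 17, u, 33), (d, p, 12, 16, 35, n, 11), (d, p, 12, 16, 35, n, 25), (d, p, 12, 16, 35, n, 3), (d, p, 12, 16, 35, n, 31), (d, p, 12, 16, 35, n, 33), (d, p, 4, 17, 17, u, 11), (d, p, 4, 17, 17, u, 25), (d, p, 4, 17, 17, u, 3), (d, p, 4, 17, 17, u, 31), (d, p, 4, 17, 17, u, 33), (d, p, 4, 17, 35, n, 11), (d, p, 4, 17, 35, n, 25), (d, p, 4, 17, 35, n, 3), (d, p, 4, 17, 35, n, 31), (d, p, 4, 17, 35, n, 33), (d, p, 5, 4, 17, u, 11), (d, p, 5, 4, 17, u, 25), (d, p, 5, 4, 17, u, 3), (d, p, 5, 4, 17, u, 31), (d, p, 5, 4, 17, u, 33), (d, p, 5, 4, 35, n, 11), (d, p, 5, 4, 35, n, 25), (d, p, 5, 4, 35, n, 3), (d, p, 5, 4, 35, n, 31), (d, p, 5, 4, 35, n, 33), (t, q, 36, 3, 18, a, 11), (t, q, 36, 3, 18, a, 23), (t, q, 36, 3, 18, a, 25), (t, q, 36, 3, 20, d, 11), (t, q, 36, 3, 20, d, 23), (t, q, 36, 3, 20, d, 25), (t, q, 36, 3, 27, u, 11), (t, q, 36, 3, 27, u, 23), (t, q, 36, 3, 27, u, 25), (t, q, 36, 3, 38, w, 11), (t, q, 36, 3, 38, w, 23), (t, q, 36, 3, 38, w, 25)}
σ[A = t]: keep tuples satisfying A = t → {(t, q, 36, 3, 18, a, 11), (t, q, 36, 3, 18, a, 23), (t, q, 36, 3, 18, a, 25), (t, q, 36, 3, 20, d, 11), (t, q, 36, 3, 20, d, 23), (t, q, 36, 3, 20, d, 25), (t, q, 36, 3, 27, u, 11), (t, q, 36, 3, 27, u, 23), (t, q, 36, 3, 27, u, 25), (t, q, 36, 3, 38, w, 11), (t, q, 36, 3, 38, w, 23), (t, q, 36, 3, 38, w, 25)}
Projecting to G (8 duplicate(s) eliminated): {18, 20, 27, 38}

{18, 20, 27, 38}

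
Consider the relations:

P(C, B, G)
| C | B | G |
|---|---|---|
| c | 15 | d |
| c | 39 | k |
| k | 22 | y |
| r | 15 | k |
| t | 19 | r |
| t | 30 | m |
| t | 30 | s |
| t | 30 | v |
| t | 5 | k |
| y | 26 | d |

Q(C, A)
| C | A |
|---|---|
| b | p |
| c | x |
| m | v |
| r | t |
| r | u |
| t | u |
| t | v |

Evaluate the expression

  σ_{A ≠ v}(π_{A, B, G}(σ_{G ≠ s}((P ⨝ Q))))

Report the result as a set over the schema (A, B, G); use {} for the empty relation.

Joining P and Q on C yields {(c, 15, d, x), (c, 39, k, x), (r, 15, k, t), (r, 15, k, u), (t, 19, r, u), (t, 19, r, v), (t, 30, m, u), (t, 30, m, v), (t, 30, s, u), (t, 30, s, v), (t, 30, v, u), (t, 30, v, v), (t, 5, k, u), (t, 5, k, v)}.
Filtering on G ≠ s leaves {(c, 15, d, x), (c, 39, k, x), (r, 15, k, t), (r, 15, k, u), (t, 19, r, u), (t, 19, r, v), (t, 30, m, u), (t, 30, m, v), (t, 30, v, u), (t, 30, v, v), (t, 5, k, u), (t, 5, k, v)}.
Keep only column(s) A, B, G: {(t, 15, k), (u, 15, k), (u, 19, r), (u, 30, m), (u, 30, v), (u, 5, k), (v, 19, r), (v, 30, m), (v, 30, v), (v, 5, k), (x, 15, d), (x, 39, k)}
Filtering on A ≠ v leaves {(t, 15, k), (u, 15, k), (u, 19, r), (u, 30, m), (u, 30, v), (u, 5, k), (x, 15, d), (x, 39, k)}.

{(t, 15, k), (u, 15, k), (u, 19, r), (u, 30, m), (u, 30, v), (u, 5, k), (x, 15, d), (x, 39, k)}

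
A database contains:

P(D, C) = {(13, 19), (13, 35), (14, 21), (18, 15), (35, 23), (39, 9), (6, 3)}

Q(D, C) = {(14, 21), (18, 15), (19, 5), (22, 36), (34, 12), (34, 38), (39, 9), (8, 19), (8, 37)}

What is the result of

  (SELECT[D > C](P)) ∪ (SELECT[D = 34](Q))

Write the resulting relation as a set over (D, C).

{(18, 15), (34, 12), (34, 38), (35, 23), (39, 9), (6, 3)}

σ[D > C]: keep tuples satisfying D > C → {(18, 15), (35, 23), (39, 9), (6, 3)}
σ[D = 34]: keep tuples satisfying D = 34 → {(34, 12), (34, 38)}
Set union of the two operands is {(18, 15), (34, 12), (34, 38), (35, 23), (39, 9), (6, 3)}.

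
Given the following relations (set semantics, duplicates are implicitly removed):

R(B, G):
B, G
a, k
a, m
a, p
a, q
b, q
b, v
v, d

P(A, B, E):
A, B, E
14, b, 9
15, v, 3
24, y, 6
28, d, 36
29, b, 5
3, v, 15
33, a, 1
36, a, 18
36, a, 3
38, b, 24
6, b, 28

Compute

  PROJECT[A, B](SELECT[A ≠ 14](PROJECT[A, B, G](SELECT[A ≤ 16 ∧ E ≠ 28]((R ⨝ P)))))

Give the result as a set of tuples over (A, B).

Joining R and P on B yields {(a, k, 33, 1), (a, k, 36, 18), (a, k, 36, 3), (a, m, 33, 1), (a, m, 36, 18), (a, m, 36, 3), (a, p, 33, 1), (a, p, 36, 18), (a, p, 36, 3), (a, q, 33, 1), (a, q, 36, 18), (a, q, 36, 3), (b, q, 14, 9), (b, q, 29, 5), (b, q, 38, 24), (b, q, 6, 28), (b, v, 14, 9), (b, v, 29, 5), (b, v, 38, 24), (b, v, 6, 28), (v, d, 15, 3), (v, d, 3, 15)}.
Apply σ_{A ≤ 16 ∧ E ≠ 28}; surviving tuples: {(b, q, 14, 9), (b, v, 14, 9), (v, d, 15, 3), (v, d, 3, 15)}
Projecting to A, B, G: {(14, b, q), (14, b, v), (15, v, d), (3, v, d)}
Apply σ_{A ≠ 14}; surviving tuples: {(15, v, d), (3, v, d)}
Projecting to A, B: {(15, v), (3, v)}

{(15, v), (3, v)}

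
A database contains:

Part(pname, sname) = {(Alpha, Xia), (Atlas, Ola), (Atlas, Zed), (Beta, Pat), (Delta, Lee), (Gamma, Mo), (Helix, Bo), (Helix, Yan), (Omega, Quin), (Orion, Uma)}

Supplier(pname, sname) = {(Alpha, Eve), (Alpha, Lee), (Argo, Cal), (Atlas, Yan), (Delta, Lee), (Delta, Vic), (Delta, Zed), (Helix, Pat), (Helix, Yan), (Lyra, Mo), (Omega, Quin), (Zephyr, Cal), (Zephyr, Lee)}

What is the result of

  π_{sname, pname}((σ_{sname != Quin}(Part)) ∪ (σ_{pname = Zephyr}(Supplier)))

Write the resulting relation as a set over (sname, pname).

{(Bo, Helix), (Cal, Zephyr), (Lee, Delta), (Lee, Zephyr), (Mo, Gamma), (Ola, Atlas), (Pat, Beta), (Uma, Orion), (Xia, Alpha), (Yan, Helix), (Zed, Atlas)}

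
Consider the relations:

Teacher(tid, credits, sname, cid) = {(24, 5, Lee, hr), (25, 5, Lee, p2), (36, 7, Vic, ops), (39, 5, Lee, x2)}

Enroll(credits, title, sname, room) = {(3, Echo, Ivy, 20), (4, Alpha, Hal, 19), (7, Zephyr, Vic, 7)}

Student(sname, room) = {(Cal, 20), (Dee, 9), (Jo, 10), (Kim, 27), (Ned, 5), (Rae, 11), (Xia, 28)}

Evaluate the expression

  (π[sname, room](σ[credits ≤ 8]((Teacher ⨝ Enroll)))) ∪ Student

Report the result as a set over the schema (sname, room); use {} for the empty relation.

{(Cal, 20), (Dee, 9), (Jo, 10), (Kim, 27), (Ned, 5), (Rae, 11), (Vic, 7), (Xia, 28)}

Teacher ⋈ Enroll (natural join on credits, sname): {(36, 7, Vic, ops, Zephyr, 7)}
σ[credits ≤ 8]: keep tuples satisfying credits ≤ 8 → {(36, 7, Vic, ops, Zephyr, 7)}
π_{sname, room} gives {(Vic, 7)}.
Taking the union: {(Cal, 20), (Dee, 9), (Jo, 10), (Kim, 27), (Ned, 5), (Rae, 11), (Vic, 7), (Xia, 28)}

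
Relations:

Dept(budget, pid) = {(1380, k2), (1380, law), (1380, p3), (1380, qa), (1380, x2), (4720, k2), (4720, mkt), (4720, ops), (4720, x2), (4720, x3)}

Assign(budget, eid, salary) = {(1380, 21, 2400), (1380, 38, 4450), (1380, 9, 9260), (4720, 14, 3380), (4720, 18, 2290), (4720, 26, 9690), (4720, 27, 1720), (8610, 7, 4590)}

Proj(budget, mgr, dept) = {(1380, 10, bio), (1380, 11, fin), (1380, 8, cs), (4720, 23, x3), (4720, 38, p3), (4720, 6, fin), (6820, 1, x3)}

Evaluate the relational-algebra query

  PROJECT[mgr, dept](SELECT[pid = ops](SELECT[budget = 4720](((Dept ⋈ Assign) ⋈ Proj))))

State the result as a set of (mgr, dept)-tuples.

{(23, x3), (38, p3), (6, fin)}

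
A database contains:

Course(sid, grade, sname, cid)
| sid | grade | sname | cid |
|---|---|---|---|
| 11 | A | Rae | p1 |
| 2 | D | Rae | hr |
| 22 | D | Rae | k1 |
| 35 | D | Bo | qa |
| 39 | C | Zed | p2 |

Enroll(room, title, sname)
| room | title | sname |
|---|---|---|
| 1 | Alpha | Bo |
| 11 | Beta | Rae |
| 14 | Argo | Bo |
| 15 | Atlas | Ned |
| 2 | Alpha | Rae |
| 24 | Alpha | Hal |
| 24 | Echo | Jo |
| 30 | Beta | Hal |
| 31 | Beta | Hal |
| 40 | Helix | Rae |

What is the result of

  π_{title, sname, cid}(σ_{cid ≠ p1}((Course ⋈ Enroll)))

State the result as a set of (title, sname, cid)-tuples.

{(Alpha, Bo, qa), (Alpha, Rae, hr), (Alpha, Rae, k1), (Argo, Bo, qa), (Beta, Rae, hr), (Beta, Rae, k1), (Helix, Rae, hr), (Helix, Rae, k1)}

Joining Course and Enroll on sname yields {(11, A, Rae, p1, 11, Beta), (11, A, Rae, p1, 2, Alpha), (11, A, Rae, p1, 40, Helix), (2, D, Rae, hr, 11, Beta), (2, D, Rae, hr, 2, Alpha), (2, D, Rae, hr, 40, Helix), (22, D, Rae, k1, 11, Beta), (22, D, Rae, k1, 2, Alpha), (22, D, Rae, k1, 40, Helix), (35, D, Bo, qa, 1, Alpha), (35, D, Bo, qa, 14, Argo)}.
Apply σ_{cid ≠ p1}; surviving tuples: {(2, D, Rae, hr, 11, Beta), (2, D, Rae, hr, 2, Alpha), (2, D, Rae, hr, 40, Helix), (22, D, Rae, k1, 11, Beta), (22, D, Rae, k1, 2, Alpha), (22, D, Rae, k1, 40, Helix), (35, D, Bo, qa, 1, Alpha), (35, D, Bo, qa, 14, Argo)}
Projecting to title, sname, cid: {(Alpha, Bo, qa), (Alpha, Rae, hr), (Alpha, Rae, k1), (Argo, Bo, qa), (Beta, Rae, hr), (Beta, Rae, k1), (Helix, Rae, hr), (Helix, Rae, k1)}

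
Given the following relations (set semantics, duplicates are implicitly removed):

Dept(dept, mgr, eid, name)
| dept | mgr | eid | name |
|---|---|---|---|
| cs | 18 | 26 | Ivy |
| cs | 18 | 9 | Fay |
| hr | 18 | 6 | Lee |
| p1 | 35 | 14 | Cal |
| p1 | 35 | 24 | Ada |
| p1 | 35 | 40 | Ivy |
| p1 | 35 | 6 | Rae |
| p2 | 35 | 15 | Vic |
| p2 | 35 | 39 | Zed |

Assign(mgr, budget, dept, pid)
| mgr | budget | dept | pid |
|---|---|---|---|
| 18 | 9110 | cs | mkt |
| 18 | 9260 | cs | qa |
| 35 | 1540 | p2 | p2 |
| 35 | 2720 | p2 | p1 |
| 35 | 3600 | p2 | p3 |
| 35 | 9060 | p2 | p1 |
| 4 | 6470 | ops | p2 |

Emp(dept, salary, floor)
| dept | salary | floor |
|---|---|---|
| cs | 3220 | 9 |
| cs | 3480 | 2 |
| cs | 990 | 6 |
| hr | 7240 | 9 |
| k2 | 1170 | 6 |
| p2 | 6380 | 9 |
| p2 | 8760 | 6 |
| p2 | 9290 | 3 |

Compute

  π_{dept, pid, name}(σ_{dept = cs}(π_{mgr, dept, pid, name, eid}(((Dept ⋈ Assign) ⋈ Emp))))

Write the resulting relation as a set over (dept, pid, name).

Natural join on dept, mgr: {(cs, 18, 26, Ivy, 9110, mkt), (cs, 18, 26, Ivy, 9260, qa), (cs, 18, 9, Fay, 9110, mkt), (cs, 18, 9, Fay, 9260, qa), (p2, 35, 15, Vic, 1540, p2), (p2, 35, 15, Vic, 2720, p1), (p2, 35, 15, Vic, 3600, p3), (p2, 35, 15, Vic, 9060, p1), (p2, 35, 39, Zed, 1540, p2), (p2, 35, 39, Zed, 2720, p1), (p2, 35, 39, Zed, 3600, p3), (p2, 35, 39, Zed, 9060, p1)}
Natural join on dept: {(cs, 18, 26, Ivy, 9110, mkt, 3220, 9), (cs, 18, 26, Ivy, 9110, mkt, 3480, 2), (cs, 18, 26, Ivy, 9110, mkt, 990, 6), (cs, 18, 26, Ivy, 9260, qa, 3220, 9), (cs, 18, 26, Ivy, 9260, qa, 3480, 2), (cs, 18, 26, Ivy, 9260, qa, 990, 6), (cs, 18, 9, Fay, 9110, mkt, 3220, 9), (cs, 18, 9, Fay, 9110, mkt, 3480, 2), (cs, 18, 9, Fay, 9110, mkt, 990, 6), (cs, 18, 9, Fay, 9260, qa, 3220, 9), (cs, 18, 9, Fay, 9260, qa, 3480, 2), (cs, 18, 9, Fay, 9260, qa, 990, 6), (p2, 35, 15, Vic, 1540, p2, 6380, 9), (p2, 35, 15, Vic, 1540, p2, 8760, 6), (p2, 35, 15, Vic, 1540, p2, 9290, 3), (p2, 35, 15, Vic, 2720, p1, 6380, 9), (p2, 35, 15, Vic, 2720, p1, 8760, 6), (p2, 35, 15, Vic, 2720, p1, 9290, 3), (p2, 35, 15, Vic, 3600, p3, 6380, 9), (p2, 35, 15, Vic, 3600, p3, 8760, 6), (p2, 35, 15, Vic, 3600, p3, 9290, 3), (p2, 35, 15, Vic, 9060, p1, 6380, 9), (p2, 35, 15, Vic, 9060, p1, 8760, 6), (p2, 35, 15, Vic, 9060, p1, 9290, 3), (p2, 35, 39, Zed, 1540, p2, 6380, 9), (p2, 35, 39, Zed, 1540, p2, 8760, 6), (p2, 35, 39, Zed, 1540, p2, 9290, 3), (p2, 35, 39, Zed, 2720, p1, 6380, 9), (p2, 35, 39, Zed, 2720, p1, 8760, 6), (p2, 35, 39, Zed, 2720, p1, 9290, 3), (p2, 35, 39, Zed, 3600, p3, 6380, 9), (p2, 35, 39, Zed, 3600, p3, 8760, 6), (p2, 35, 39, Zed, 3600, p3, 9290, 3), (p2, 35, 39, Zed, 9060, p1, 6380, 9), (p2, 35, 39, Zed, 9060, p1, 8760, 6), (p2, 35, 39, Zed, 9060, p1, 9290, 3)}
Projecting to mgr, dept, pid, name, eid (26 duplicate(s) eliminated): {(18, cs, mkt, Fay, 9), (18, cs, mkt, Ivy, 26), (18, cs, qa, Fay, 9), (18, cs, qa, Ivy, 26), (35, p2, p1, Vic, 15), (35, p2, p1, Zed, 39), (35, p2, p2, Vic, 15), (35, p2, p2, Zed, 39), (35, p2, p3, Vic, 15), (35, p2, p3, Zed, 39)}
Selection dept = cs: {(18, cs, mkt, Fay, 9), (18, cs, mkt, Ivy, 26), (18, cs, qa, Fay, 9), (18, cs, qa, Ivy, 26)}
Projecting to dept, pid, name: {(cs, mkt, Fay), (cs, mkt, Ivy), (cs, qa, Fay), (cs, qa, Ivy)}

{(cs, mkt, Fay), (cs, mkt, Ivy), (cs, qa, Fay), (cs, qa, Ivy)}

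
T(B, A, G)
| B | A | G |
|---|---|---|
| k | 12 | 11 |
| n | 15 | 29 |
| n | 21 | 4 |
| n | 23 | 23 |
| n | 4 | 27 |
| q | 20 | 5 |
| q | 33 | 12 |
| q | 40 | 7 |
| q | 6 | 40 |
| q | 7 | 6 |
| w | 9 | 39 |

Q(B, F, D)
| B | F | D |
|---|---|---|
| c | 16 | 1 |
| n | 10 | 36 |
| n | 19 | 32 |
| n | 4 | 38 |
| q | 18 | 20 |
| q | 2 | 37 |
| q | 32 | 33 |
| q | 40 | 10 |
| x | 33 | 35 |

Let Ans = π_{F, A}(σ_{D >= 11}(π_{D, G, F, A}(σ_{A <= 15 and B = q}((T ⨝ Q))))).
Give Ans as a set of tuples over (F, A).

Joining T and Q on B yields {(n, 15, 29, 10, 36), (n, 15, 29, 19, 32), (n, 15, 29, 4, 38), (n, 21, 4, 10, 36), (n, 21, 4, 19, 32), (n, 21, 4, 4, 38), (n, 23, 23, 10, 36), (n, 23, 23, 19, 32), (n, 23, 23, 4, 38), (n, 4, 27, 10, 36), (n, 4, 27, 19, 32), (n, 4, 27, 4, 38), (q, 20, 5, 18, 20), (q, 20, 5, 2, 37), (q, 20, 5, 32, 33), (q, 20, 5, 40, 10), (q, 33, 12, 18, 20), (q, 33, 12, 2, 37), (q, 33, 12, 32, 33), (q, 33, 12, 40, 10), (q, 40, 7, 18, 20), (q, 40, 7, 2, 37), (q, 40, 7, 32, 33), (q, 40, 7, 40, 10), (q, 6, 40, 18, 20), (q, 6, 40, 2, 37), (q, 6, 40, 32, 33), (q, 6, 40, 40, 10), (q, 7, 6, 18, 20), (q, 7, 6, 2, 37), (q, 7, 6, 32, 33), (q, 7, 6, 40, 10)}.
Selection A <= 15 and B = q: {(q, 6, 40, 18, 20), (q, 6, 40, 2, 37), (q, 6, 40, 32, 33), (q, 6, 40, 40, 10), (q, 7, 6, 18, 20), (q, 7, 6, 2, 37), (q, 7, 6, 32, 33), (q, 7, 6, 40, 10)}
π_{D, G, F, A} gives {(10, 40, 40, 6), (10, 6, 40, 7), (20, 40, 18, 6), (20, 6, 18, 7), (33, 40, 32, 6), (33, 6, 32, 7), (37, 40, 2, 6), (37, 6, 2, 7)}.
Selection D >= 11: {(20, 40, 18, 6), (20, 6, 18, 7), (33, 40, 32, 6), (33, 6, 32, 7), (37, 40, 2, 6), (37, 6, 2, 7)}
π_{F, A} gives {(18, 6), (18, 7), (2, 6), (2, 7), (32, 6), (32, 7)}.

{(18, 6), (18, 7), (2, 6), (2, 7), (32, 6), (32, 7)}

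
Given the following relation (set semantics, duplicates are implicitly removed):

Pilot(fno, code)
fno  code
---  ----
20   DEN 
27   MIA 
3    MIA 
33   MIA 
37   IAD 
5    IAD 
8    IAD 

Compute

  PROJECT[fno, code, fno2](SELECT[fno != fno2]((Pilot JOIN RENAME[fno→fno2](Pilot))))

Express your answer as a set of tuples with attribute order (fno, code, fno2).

ρ[fno→fno2]: schema becomes (fno2, code); tuples unchanged.
Joining Pilot and RENAME[fno→fno2](Pilot) on code yields {(20, DEN, 20), (27, MIA, 27), (27, MIA, 3), (27, MIA, 33), (3, MIA, 27), (3, MIA, 3), (3, MIA, 33), (33, MIA, 27), (33, MIA, 3), (33, MIA, 33), (37, IAD, 37), (37, IAD, 5), (37, IAD, 8), (5, IAD, 37), (5, IAD, 5), (5, IAD, 8), (8, IAD, 37), (8, IAD, 5), (8, IAD, 8)}.
Apply σ_{fno != fno2}; surviving tuples: {(27, MIA, 3), (27, MIA, 33), (3, MIA, 27), (3, MIA, 33), (33, MIA, 27), (33, MIA, 3), (37, IAD, 5), (37, IAD, 8), (5, IAD, 37), (5, IAD, 8), (8, IAD, 37), (8, IAD, 5)}
π_{fno, code, fno2} gives {(27, MIA, 3), (27, MIA, 33), (3, MIA, 27), (3, MIA, 33), (33, MIA, 27), (33, MIA, 3), (37, IAD, 5), (37, IAD, 8), (5, IAD, 37), (5, IAD, 8), (8, IAD, 37), (8, IAD, 5)}.

{(27, MIA, 3), (27, MIA, 33), (3, MIA, 27), (3, MIA, 33), (33, MIA, 27), (33, MIA, 3), (37, IAD, 5), (37, IAD, 8), (5, IAD, 37), (5, IAD, 8), (8, IAD, 37), (8, IAD, 5)}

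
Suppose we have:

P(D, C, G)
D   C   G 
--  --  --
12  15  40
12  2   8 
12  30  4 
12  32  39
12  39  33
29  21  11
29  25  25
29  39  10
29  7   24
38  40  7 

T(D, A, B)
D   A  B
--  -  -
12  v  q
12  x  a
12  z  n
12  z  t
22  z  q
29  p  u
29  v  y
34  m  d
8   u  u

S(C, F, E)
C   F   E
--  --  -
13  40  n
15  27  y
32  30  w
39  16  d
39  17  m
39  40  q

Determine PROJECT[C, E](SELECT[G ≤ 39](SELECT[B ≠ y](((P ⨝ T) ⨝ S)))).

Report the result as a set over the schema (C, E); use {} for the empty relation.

{(32, w), (39, d), (39, m), (39, q)}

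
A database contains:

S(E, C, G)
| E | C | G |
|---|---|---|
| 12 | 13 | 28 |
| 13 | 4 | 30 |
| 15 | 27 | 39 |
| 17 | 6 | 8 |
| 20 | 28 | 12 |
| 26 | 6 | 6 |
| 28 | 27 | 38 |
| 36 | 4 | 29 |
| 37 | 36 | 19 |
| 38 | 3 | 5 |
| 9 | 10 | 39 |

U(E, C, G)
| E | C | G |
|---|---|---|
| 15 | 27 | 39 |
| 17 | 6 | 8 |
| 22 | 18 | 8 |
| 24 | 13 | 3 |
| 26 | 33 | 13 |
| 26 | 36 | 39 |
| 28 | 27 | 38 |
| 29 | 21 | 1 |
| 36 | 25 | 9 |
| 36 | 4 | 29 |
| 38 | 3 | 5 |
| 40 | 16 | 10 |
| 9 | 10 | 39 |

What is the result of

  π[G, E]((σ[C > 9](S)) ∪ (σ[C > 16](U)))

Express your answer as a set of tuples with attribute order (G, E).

{(1, 29), (12, 20), (13, 26), (19, 37), (28, 12), (38, 28), (39, 15), (39, 26), (39, 9), (8, 22), (9, 36)}

Filtering on C > 9 leaves {(12, 13, 28), (15, 27, 39), (20, 28, 12), (28, 27, 38), (37, 36, 19), (9, 10, 39)}.
Filtering on C > 16 leaves {(15, 27, 39), (22, 18, 8), (26, 33, 13), (26, 36, 39), (28, 27, 38), (29, 21, 1), (36, 25, 9)}.
Taking the union: {(12, 13, 28), (15, 27, 39), (20, 28, 12), (22, 18, 8), (26, 33, 13), (26, 36, 39), (28, 27, 38), (29, 21, 1), (36, 25, 9), (37, 36, 19), (9, 10, 39)}
Keep only column(s) G, E: {(1, 29), (12, 20), (13, 26), (19, 37), (28, 12), (38, 28), (39, 15), (39, 26), (39, 9), (8, 22), (9, 36)}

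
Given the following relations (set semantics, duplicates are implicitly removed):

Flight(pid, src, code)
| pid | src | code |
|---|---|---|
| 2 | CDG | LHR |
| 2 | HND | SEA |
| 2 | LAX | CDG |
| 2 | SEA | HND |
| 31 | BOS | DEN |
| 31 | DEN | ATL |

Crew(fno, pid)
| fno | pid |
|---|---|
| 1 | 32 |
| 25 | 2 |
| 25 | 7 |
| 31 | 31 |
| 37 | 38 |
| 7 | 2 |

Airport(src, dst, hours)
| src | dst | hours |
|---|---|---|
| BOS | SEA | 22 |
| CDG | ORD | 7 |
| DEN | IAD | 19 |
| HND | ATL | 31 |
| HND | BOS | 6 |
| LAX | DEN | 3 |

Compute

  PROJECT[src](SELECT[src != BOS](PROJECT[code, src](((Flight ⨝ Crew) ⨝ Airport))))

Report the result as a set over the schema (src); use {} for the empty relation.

{CDG, DEN, HND, LAX}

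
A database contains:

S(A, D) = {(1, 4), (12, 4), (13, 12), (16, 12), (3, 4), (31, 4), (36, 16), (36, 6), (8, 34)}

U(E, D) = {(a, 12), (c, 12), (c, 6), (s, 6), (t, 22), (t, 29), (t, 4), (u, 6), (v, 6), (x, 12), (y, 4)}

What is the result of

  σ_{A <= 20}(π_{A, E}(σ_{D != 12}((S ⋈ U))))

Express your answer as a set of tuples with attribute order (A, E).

Joining S and U on D yields {(1, 4, t), (1, 4, y), (12, 4, t), (12, 4, y), (13, 12, a), (13, 12, c), (13, 12, x), (16, 12, a), (16, 12, c), (16, 12, x), (3, 4, t), (3, 4, y), (31, 4, t), (31, 4, y), (36, 6, c), (36, 6, s), (36, 6, u), (36, 6, v)}.
σ[D != 12]: keep tuples satisfying D != 12 → {(1, 4, t), (1, 4, y), (12, 4, t), (12, 4, y), (3, 4, t), (3, 4, y), (31, 4, t), (31, 4, y), (36, 6, c), (36, 6, s), (36, 6, u), (36, 6, v)}
Keep only column(s) A, E: {(1, t), (1, y), (12, t), (12, y), (3, t), (3, y), (31, t), (31, y), (36, c), (36, s), (36, u), (36, v)}
σ[A <= 20]: keep tuples satisfying A <= 20 → {(1, t), (1, y), (12, t), (12, y), (3, t), (3, y)}

{(1, t), (1, y), (12, t), (12, y), (3, t), (3, y)}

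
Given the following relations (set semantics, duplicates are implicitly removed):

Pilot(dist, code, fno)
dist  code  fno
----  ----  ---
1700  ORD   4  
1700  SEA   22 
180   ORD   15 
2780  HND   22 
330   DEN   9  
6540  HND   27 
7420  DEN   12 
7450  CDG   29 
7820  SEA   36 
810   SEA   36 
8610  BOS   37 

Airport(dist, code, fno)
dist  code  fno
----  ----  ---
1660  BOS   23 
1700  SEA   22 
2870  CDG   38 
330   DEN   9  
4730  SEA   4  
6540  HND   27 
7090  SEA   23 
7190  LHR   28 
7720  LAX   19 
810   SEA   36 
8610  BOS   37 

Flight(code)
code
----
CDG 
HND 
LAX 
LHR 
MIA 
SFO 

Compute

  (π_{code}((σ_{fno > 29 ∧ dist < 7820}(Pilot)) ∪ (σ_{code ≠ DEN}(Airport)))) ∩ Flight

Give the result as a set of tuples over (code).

{CDG, HND, LAX, LHR}

Selection fno > 29 ∧ dist < 7820: {(810, SEA, 36)}
Selection code ≠ DEN: {(1660, BOS, 23), (1700, SEA, 22), (2870, CDG, 38), (4730, SEA, 4), (6540, HND, 27), (7090, SEA, 23), (7190, LHR, 28), (7720, LAX, 19), (810, SEA, 36), (8610, BOS, 37)}
Taking the union: {(1660, BOS, 23), (1700, SEA, 22), (2870, CDG, 38), (4730, SEA, 4), (6540, HND, 27), (7090, SEA, 23), (7190, LHR, 28), (7720, LAX, 19), (810, SEA, 36), (8610, BOS, 37)}
π_{code} gives {BOS, CDG, HND, LAX, LHR, SEA} (4 duplicate(s) eliminated).
Taking the intersection: {CDG, HND, LAX, LHR}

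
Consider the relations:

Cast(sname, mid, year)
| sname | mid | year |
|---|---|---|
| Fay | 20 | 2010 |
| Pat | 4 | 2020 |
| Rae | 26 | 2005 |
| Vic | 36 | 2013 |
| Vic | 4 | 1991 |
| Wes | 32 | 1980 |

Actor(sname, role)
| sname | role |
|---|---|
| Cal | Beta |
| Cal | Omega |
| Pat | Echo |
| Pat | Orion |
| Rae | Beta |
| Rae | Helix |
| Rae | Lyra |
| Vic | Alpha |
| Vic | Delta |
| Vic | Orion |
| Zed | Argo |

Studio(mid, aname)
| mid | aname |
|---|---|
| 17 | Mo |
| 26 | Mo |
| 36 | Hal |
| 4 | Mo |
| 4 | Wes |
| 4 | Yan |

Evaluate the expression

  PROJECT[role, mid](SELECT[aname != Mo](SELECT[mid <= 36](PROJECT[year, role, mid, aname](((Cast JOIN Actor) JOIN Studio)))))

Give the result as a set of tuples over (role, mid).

{(Alpha, 36), (Alpha, 4), (Delta, 36), (Delta, 4), (Echo, 4), (Orion, 36), (Orion, 4)}

Cast ⋈ Actor (natural join on sname): {(Pat, 4, 2020, Echo), (Pat, 4, 2020, Orion), (Rae, 26, 2005, Beta), (Rae, 26, 2005, Helix), (Rae, 26, 2005, Lyra), (Vic, 36, 2013, Alpha), (Vic, 36, 2013, Delta), (Vic, 36, 2013, Orion), (Vic, 4, 1991, Alpha), (Vic, 4, 1991, Delta), (Vic, 4, 1991, Orion)}
(Cast JOIN Actor) ⋈ Studio (natural join on mid): {(Pat, 4, 2020, Echo, Mo), (Pat, 4, 2020, Echo, Wes), (Pat, 4, 2020, Echo, Yan), (Pat, 4, 2020, Orion, Mo), (Pat, 4, 2020, Orion, Wes), (Pat, 4, 2020, Orion, Yan), (Rae, 26, 2005, Beta, Mo), (Rae, 26, 2005, Helix, Mo), (Rae, 26, 2005, Lyra, Mo), (Vic, 36, 2013, Alpha, Hal), (Vic, 36, 2013, Delta, Hal), (Vic, 36, 2013, Orion, Hal), (Vic, 4, 1991, Alpha, Mo), (Vic, 4, 1991, Alpha, Wes), (Vic, 4, 1991, Alpha, Yan), (Vic, 4, 1991, Delta, Mo), (Vic, 4, 1991, Delta, Wes), (Vic, 4, 1991, Delta, Yan), (Vic, 4, 1991, Orion, Mo), (Vic, 4, 1991, Orion, Wes), (Vic, 4, 1991, Orion, Yan)}
π_{year, role, mid, aname} gives {(1991, Alpha, 4, Mo), (1991, Alpha, 4, Wes), (1991, Alpha, 4, Yan), (1991, Delta, 4, Mo), (1991, Delta, 4, Wes), (1991, Delta, 4, Yan), (1991, Orion, 4, Mo), (1991, Orion, 4, Wes), (1991, Orion, 4, Yan), (2005, Beta, 26, Mo), (2005, Helix, 26, Mo), (2005, Lyra, 26, Mo), (2013, Alpha, 36, Hal), (2013, Delta, 36, Hal), (2013, Orion, 36, Hal), (2020, Echo, 4, Mo), (2020, Echo, 4, Wes), (2020, Echo, 4, Yan), (2020, Orion, 4, Mo), (2020, Orion, 4, Wes), (2020, Orion, 4, Yan)}.
Filtering on mid <= 36 leaves {(1991, Alpha, 4, Mo), (1991, Alpha, 4, Wes), (1991, Alpha, 4, Yan), (1991, Delta, 4, Mo), (1991, Delta, 4, Wes), (1991, Delta, 4, Yan), (1991, Orion, 4, Mo), (1991, Orion, 4, Wes), (1991, Orion, 4, Yan), (2005, Beta, 26, Mo), (2005, Helix, 26, Mo), (2005, Lyra, 26, Mo), (2013, Alpha, 36, Hal), (2013, Delta, 36, Hal), (2013, Orion, 36, Hal), (2020, Echo, 4, Mo), (2020, Echo, 4, Wes), (2020, Echo, 4, Yan), (2020, Orion, 4, Mo), (2020, Orion, 4, Wes), (2020, Orion, 4, Yan)}.
Filtering on aname != Mo leaves {(1991, Alpha, 4, Wes), (1991, Alpha, 4, Yan), (1991, Delta, 4, Wes), (1991, Delta, 4, Yan), (1991, Orion, 4, Wes), (1991, Orion, 4, Yan), (2013, Alpha, 36, Hal), (2013, Delta, 36, Hal), (2013, Orion, 36, Hal), (2020, Echo, 4, Wes), (2020, Echo, 4, Yan), (2020, Orion, 4, Wes), (2020, Orion, 4, Yan)}.
π_{role, mid} gives {(Alpha, 36), (Alpha, 4), (Delta, 36), (Delta, 4), (Echo, 4), (Orion, 36), (Orion, 4)} (6 duplicate(s) eliminated).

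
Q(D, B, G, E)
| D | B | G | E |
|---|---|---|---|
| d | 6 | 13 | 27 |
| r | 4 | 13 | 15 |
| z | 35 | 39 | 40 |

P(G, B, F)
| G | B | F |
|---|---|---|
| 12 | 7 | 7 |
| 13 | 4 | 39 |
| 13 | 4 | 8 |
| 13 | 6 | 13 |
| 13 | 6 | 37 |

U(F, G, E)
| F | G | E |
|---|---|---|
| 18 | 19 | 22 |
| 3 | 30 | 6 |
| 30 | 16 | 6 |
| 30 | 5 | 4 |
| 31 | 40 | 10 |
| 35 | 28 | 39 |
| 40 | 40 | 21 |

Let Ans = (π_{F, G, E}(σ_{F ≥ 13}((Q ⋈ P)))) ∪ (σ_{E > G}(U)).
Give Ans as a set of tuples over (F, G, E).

{(13, 13, 27), (18, 19, 22), (35, 28, 39), (37, 13, 27), (39, 13, 15)}

Q ⋈ P (natural join on B, G): {(d, 6, 13, 27, 13), (d, 6, 13, 27, 37), (r, 4, 13, 15, 39), (r, 4, 13, 15, 8)}
Selection F ≥ 13: {(d, 6, 13, 27, 13), (d, 6, 13, 27, 37), (r, 4, 13, 15, 39)}
π[F, G, E]: project onto (F, G, E) → {(13, 13, 27), (37, 13, 27), (39, 13, 15)}
Selection E > G: {(18, 19, 22), (35, 28, 39)}
Taking the union: {(13, 13, 27), (18, 19, 22), (35, 28, 39), (37, 13, 27), (39, 13, 15)}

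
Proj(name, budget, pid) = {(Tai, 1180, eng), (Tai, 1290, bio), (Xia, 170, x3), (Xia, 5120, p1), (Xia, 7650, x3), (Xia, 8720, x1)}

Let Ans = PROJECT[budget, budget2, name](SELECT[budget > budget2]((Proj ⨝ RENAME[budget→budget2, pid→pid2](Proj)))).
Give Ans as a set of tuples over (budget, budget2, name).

{(1290, 1180, Tai), (5120, 170, Xia), (7650, 170, Xia), (7650, 5120, Xia), (8720, 170, Xia), (8720, 5120, Xia), (8720, 7650, Xia)}

ρ[budget→budget2, pid→pid2]: schema becomes (name, budget2, pid2); tuples unchanged.
Joining Proj and RENAME[budget→budget2, pid→pid2](Proj) on name yields {(Tai, 1180, eng, 1180, eng), (Tai, 1180, eng, 1290, bio), (Tai, 1290, bio, 1180, eng), (Tai, 1290, bio, 1290, bio), (Xia, 170, x3, 170, x3), (Xia, 170, x3, 5120, p1), (Xia, 170, x3, 7650, x3), (Xia, 170, x3, 8720, x1), (Xia, 5120, p1, 170, x3), (Xia, 5120, p1, 5120, p1), (Xia, 5120, p1, 7650, x3), (Xia, 5120, p1, 8720, x1), (Xia, 7650, x3, 170, x3), (Xia, 7650, x3, 5120, p1), (Xia, 7650, x3, 7650, x3), (Xia, 7650, x3, 8720, x1), (Xia, 8720, x1, 170, x3), (Xia, 8720, x1, 5120, p1), (Xia, 8720, x1, 7650, x3), (Xia, 8720, x1, 8720, x1)}.
Filtering on budget > budget2 leaves {(Tai, 1290, bio, 1180, eng), (Xia, 5120, p1, 170, x3), (Xia, 7650, x3, 170, x3), (Xia, 7650, x3, 5120, p1), (Xia, 8720, x1, 170, x3), (Xia, 8720, x1, 5120, p1), (Xia, 8720, x1, 7650, x3)}.
π_{budget, budget2, name} gives {(1290, 1180, Tai), (5120, 170, Xia), (7650, 170, Xia), (7650, 5120, Xia), (8720, 170, Xia), (8720, 5120, Xia), (8720, 7650, Xia)}.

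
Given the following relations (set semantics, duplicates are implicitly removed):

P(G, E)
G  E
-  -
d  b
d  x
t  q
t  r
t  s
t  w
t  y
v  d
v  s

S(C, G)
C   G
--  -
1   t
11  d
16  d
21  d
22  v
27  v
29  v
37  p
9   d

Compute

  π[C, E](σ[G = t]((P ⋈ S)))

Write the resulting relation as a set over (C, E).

{(1, q), (1, r), (1, s), (1, w), (1, y)}

Joining P and S on G yields {(d, b, 11), (d, b, 16), (d, b, 21), (d, b, 9), (d, x, 11), (d, x, 16), (d, x, 21), (d, x, 9), (t, q, 1), (t, r, 1), (t, s, 1), (t, w, 1), (t, y, 1), (v, d, 22), (v, d, 27), (v, d, 29), (v, s, 22), (v, s, 27), (v, s, 29)}.
Filtering on G = t leaves {(t, q, 1), (t, r, 1), (t, s, 1), (t, w, 1), (t, y, 1)}.
π[C, E]: project onto (C, E) → {(1, q), (1, r), (1, s), (1, w), (1, y)}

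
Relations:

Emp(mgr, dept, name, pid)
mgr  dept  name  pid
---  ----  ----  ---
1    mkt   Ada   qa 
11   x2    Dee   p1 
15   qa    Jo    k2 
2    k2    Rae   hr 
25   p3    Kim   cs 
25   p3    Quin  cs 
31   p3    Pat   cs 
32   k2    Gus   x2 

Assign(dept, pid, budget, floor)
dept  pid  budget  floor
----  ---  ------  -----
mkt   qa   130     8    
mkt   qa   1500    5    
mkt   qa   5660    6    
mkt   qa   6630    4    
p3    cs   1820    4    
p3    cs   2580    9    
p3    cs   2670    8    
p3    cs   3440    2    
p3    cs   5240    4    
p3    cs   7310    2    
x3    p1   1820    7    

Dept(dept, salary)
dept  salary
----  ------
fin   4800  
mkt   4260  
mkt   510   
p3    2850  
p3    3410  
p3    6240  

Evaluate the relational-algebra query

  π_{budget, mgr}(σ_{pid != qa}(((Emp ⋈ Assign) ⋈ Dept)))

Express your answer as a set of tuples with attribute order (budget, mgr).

{(1820, 25), (1820, 31), (2580, 25), (2580, 31), (2670, 25), (2670, 31), (3440, 25), (3440, 31), (5240, 25), (5240, 31), (7310, 25), (7310, 31)}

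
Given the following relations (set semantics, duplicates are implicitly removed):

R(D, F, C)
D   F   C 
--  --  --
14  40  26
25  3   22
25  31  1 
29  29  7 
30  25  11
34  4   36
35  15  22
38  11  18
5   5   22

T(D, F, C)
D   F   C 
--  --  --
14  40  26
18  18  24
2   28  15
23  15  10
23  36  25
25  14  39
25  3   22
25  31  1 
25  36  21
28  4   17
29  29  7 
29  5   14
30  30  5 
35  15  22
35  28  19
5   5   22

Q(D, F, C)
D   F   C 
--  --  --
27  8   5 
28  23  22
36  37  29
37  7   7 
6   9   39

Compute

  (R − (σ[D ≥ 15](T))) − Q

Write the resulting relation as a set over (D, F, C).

Apply σ_{D ≥ 15}; surviving tuples: {(18, 18, 24), (23, 15, 10), (23, 36, 25), (25, 14, 39), (25, 3, 22), (25, 31, 1), (25, 36, 21), (28, 4, 17), (29, 29, 7), (29, 5, 14), (30, 30, 5), (35, 15, 22), (35, 28, 19)}
Set difference of the two operands is {(14, 40, 26), (30, 25, 11), (34, 4, 36), (38, 11, 18), (5, 5, 22)}.
Set difference of the two operands is {(14, 40, 26), (30, 25, 11), (34, 4, 36), (38, 11, 18), (5, 5, 22)}.

{(14, 40, 26), (30, 25, 11), (34, 4, 36), (38, 11, 18), (5, 5, 22)}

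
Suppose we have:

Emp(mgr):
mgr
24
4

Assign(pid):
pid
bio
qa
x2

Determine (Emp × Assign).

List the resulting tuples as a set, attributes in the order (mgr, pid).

{(24, bio), (24, qa), (24, x2), (4, bio), (4, qa), (4, x2)}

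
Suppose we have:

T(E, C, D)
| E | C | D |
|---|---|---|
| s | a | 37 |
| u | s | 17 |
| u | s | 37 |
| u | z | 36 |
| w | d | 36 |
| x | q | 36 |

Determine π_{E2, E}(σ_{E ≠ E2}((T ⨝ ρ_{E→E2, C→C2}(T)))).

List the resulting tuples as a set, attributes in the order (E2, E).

{(s, u), (u, s), (u, w), (u, x), (w, u), (w, x), (x, u), (x, w)}

ρ[E→E2, C→C2]: schema becomes (E2, C2, D); tuples unchanged.
Joining T and ρ_{E→E2, C→C2}(T) on D yields {(s, a, 37, s, a), (s, a, 37, u, s), (u, s, 17, u, s), (u, s, 37, s, a), (u, s, 37, u, s), (u, z, 36, u, z), (u, z, 36, w, d), (u, z, 36, x, q), (w, d, 36, u, z), (w, d, 36, w, d), (w, d, 36, x, q), (x, q, 36, u, z), (x, q, 36, w, d), (x, q, 36, x, q)}.
σ[E ≠ E2]: keep tuples satisfying E ≠ E2 → {(s, a, 37, u, s), (u, s, 37, s, a), (u, z, 36, w, d), (u, z, 36, x, q), (w, d, 36, u, z), (w, d, 36, x, q), (x, q, 36, u, z), (x, q, 36, w, d)}
π[E2, E]: project onto (E2, E) → {(s, u), (u, s), (u, w), (u, x), (w, u), (w, x), (x, u), (x, w)}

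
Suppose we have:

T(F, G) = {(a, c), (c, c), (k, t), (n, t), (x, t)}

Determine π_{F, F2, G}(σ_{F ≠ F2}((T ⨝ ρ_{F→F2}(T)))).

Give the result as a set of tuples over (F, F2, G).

{(a, c, c), (c, a, c), (k, n, t), (k, x, t), (n, k, t), (n, x, t), (x, k, t), (x, n, t)}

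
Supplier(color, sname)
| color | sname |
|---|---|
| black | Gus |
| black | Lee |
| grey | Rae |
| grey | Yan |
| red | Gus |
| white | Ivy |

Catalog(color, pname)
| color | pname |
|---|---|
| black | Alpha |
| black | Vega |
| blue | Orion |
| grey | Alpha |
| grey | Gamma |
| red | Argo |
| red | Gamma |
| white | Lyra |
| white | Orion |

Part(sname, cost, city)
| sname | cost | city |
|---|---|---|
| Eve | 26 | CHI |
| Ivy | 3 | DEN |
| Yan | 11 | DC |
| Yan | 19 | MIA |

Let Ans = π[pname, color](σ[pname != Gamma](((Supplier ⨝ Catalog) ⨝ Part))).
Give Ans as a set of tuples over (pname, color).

{(Alpha, grey), (Lyra, white), (Orion, white)}

Joining Supplier and Catalog on color yields {(black, Gus, Alpha), (black, Gus, Vega), (black, Lee, Alpha), (black, Lee, Vega), (grey, Rae, Alpha), (grey, Rae, Gamma), (grey, Yan, Alpha), (grey, Yan, Gamma), (red, Gus, Argo), (red, Gus, Gamma), (white, Ivy, Lyra), (white, Ivy, Orion)}.
Joining (Supplier ⨝ Catalog) and Part on sname yields {(grey, Yan, Alpha, 11, DC), (grey, Yan, Alpha, 19, MIA), (grey, Yan, Gamma, 11, DC), (grey, Yan, Gamma, 19, MIA), (white, Ivy, Lyra, 3, DEN), (white, Ivy, Orion, 3, DEN)}.
Filtering on pname != Gamma leaves {(grey, Yan, Alpha, 11, DC), (grey, Yan, Alpha, 19, MIA), (white, Ivy, Lyra, 3, DEN), (white, Ivy, Orion, 3, DEN)}.
Projecting to pname, color (1 duplicate(s) eliminated): {(Alpha, grey), (Lyra, white), (Orion, white)}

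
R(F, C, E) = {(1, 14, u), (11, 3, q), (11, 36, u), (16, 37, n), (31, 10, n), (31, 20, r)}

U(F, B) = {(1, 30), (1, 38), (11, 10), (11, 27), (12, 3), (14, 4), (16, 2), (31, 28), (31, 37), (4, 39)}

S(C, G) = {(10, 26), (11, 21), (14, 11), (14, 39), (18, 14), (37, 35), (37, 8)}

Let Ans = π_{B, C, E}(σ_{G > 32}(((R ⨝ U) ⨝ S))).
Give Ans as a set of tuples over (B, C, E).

{(2, 37, n), (30, 14, u), (38, 14, u)}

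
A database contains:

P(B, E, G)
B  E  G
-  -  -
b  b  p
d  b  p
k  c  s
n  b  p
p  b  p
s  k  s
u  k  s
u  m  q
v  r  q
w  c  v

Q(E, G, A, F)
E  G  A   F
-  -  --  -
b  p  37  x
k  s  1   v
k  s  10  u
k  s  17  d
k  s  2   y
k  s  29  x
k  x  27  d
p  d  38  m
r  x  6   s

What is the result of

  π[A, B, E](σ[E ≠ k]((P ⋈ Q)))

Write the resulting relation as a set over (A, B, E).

Joining P and Q on E, G yields {(b, b, p, 37, x), (d, b, p, 37, x), (n, b, p, 37, x), (p, b, p, 37, x), (s, k, s, 1, v), (s, k, s, 10, u), (s, k, s, 17, d), (s, k, s, 2, y), (s, k, s, 29, x), (u, k, s, 1, v), (u, k, s, 10, u), (u, k, s, 17, d), (u, k, s, 2, y), (u, k, s, 29, x)}.
Apply σ_{E ≠ k}; surviving tuples: {(b, b, p, 37, x), (d, b, p, 37, x), (n, b, p, 37, x), (p, b, p, 37, x)}
π_{A, B, E} gives {(37, b, b), (37, d, b), (37, n, b), (37, p, b)}.

{(37, b, b), (37, d, b), (37, n, b), (37, p, b)}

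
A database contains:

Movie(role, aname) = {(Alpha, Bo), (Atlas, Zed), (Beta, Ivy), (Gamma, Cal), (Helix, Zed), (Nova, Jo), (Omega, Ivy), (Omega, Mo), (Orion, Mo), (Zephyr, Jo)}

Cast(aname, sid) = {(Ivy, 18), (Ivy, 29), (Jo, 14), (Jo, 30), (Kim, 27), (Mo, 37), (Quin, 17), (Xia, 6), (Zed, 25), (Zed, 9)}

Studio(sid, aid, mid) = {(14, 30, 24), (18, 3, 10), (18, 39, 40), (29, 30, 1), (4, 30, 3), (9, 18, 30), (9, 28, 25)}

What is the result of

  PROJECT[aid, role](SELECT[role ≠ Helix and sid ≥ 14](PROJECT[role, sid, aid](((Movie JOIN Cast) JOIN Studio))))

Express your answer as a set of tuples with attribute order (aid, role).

Joining Movie and Cast on aname yields {(Atlas, Zed, 25), (Atlas, Zed, 9), (Beta, Ivy, 18), (Beta, Ivy, 29), (Helix, Zed, 25), (Helix, Zed, 9), (Nova, Jo, 14), (Nova, Jo, 30), (Omega, Ivy, 18), (Omega, Ivy, 29), (Omega, Mo, 37), (Orion, Mo, 37), (Zephyr, Jo, 14), (Zephyr, Jo, 30)}.
Joining (Movie JOIN Cast) and Studio on sid yields {(Atlas, Zed, 9, 18, 30), (Atlas, Zed, 9, 28, 25), (Beta, Ivy, 18, 3, 10), (Beta, Ivy, 18, 39, 40), (Beta, Ivy, 29, 30, 1), (Helix, Zed, 9, 18, 30), (Helix, Zed, 9, 28, 25), (Nova, Jo, 14, 30, 24), (Omega, Ivy, 18, 3, 10), (Omega, Ivy, 18, 39, 40), (Omega, Ivy, 29, 30, 1), (Zephyr, Jo, 14, 30, 24)}.
π[role, sid, aid]: project onto (role, sid, aid) → {(Atlas, 9, 18), (Atlas, 9, 28), (Beta, 18, 3), (Beta, 18, 39), (Beta, 29, 30), (Helix, 9, 18), (Helix, 9, 28), (Nova, 14, 30), (Omega, 18, 3), (Omega, 18, 39), (Omega, 29, 30), (Zephyr, 14, 30)}
Apply σ_{role ≠ Helix and sid ≥ 14}; surviving tuples: {(Beta, 18, 3), (Beta, 18, 39), (Beta, 29, 30), (Nova, 14, 30), (Omega, 18, 3), (Omega, 18, 39), (Omega, 29, 30), (Zephyr, 14, 30)}
π[aid, role]: project onto (aid, role) → {(3, Beta), (3, Omega), (30, Beta), (30, Nova), (30, Omega), (30, Zephyr), (39, Beta), (39, Omega)}

{(3, Beta), (3, Omega), (30, Beta), (30, Nova), (30, Omega), (30, Zephyr), (39, Beta), (39, Omega)}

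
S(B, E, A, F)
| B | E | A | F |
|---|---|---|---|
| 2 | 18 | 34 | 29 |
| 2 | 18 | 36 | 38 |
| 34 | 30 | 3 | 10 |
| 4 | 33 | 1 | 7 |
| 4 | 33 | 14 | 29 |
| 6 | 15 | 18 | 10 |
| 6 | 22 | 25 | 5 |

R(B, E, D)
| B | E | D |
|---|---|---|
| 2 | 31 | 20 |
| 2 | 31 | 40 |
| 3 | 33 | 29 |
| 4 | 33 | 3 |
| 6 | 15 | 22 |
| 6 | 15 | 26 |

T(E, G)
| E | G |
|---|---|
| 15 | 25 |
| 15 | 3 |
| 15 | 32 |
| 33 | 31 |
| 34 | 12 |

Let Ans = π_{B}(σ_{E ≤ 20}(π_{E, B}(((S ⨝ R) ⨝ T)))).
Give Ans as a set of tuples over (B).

{6}

Natural join on B, E: {(4, 33, 1, 7, 3), (4, 33, 14, 29, 3), (6, 15, 18, 10, 22), (6, 15, 18, 10, 26)}
Natural join on E: {(4, 33, 1, 7, 3, 31), (4, 33, 14, 29, 3, 31), (6, 15, 18, 10, 22, 25), (6, 15, 18, 10, 22, 3), (6, 15, 18, 10, 22, 32), (6, 15, 18, 10, 26, 25), (6, 15, 18, 10, 26, 3), (6, 15, 18, 10, 26, 32)}
Projecting to E, B (6 duplicate(s) eliminated): {(15, 6), (33, 4)}
Filtering on E ≤ 20 leaves {(15, 6)}.
Projecting to B: {6}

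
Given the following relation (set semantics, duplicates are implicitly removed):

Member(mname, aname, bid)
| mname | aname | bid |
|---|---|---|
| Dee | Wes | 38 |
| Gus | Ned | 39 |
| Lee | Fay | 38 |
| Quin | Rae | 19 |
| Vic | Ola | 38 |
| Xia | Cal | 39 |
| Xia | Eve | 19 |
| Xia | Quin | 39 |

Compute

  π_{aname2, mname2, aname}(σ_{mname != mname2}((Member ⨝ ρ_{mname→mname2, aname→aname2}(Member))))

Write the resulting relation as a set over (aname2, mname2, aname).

{(Cal, Xia, Ned), (Eve, Xia, Rae), (Fay, Lee, Ola), (Fay, Lee, Wes), (Ned, Gus, Cal), (Ned, Gus, Quin), (Ola, Vic, Fay), (Ola, Vic, Wes), (Quin, Xia, Ned), (Rae, Quin, Eve), (Wes, Dee, Fay), (Wes, Dee, Ola)}

ρ[mname→mname2, aname→aname2]: schema becomes (mname2, aname2, bid); tuples unchanged.
Joining Member and ρ_{mname→mname2, aname→aname2}(Member) on bid yields {(Dee, Wes, 38, Dee, Wes), (Dee, Wes, 38, Lee, Fay), (Dee, Wes, 38, Vic, Ola), (Gus, Ned, 39, Gus, Ned), (Gus, Ned, 39, Xia, Cal), (Gus, Ned, 39, Xia, Quin), (Lee, Fay, 38, Dee, Wes), (Lee, Fay, 38, Lee, Fay), (Lee, Fay, 38, Vic, Ola), (Quin, Rae, 19, Quin, Rae), (Quin, Rae, 19, Xia, Eve), (Vic, Ola, 38, Dee, Wes), (Vic, Ola, 38, Lee, Fay), (Vic, Ola, 38, Vic, Ola), (Xia, Cal, 39, Gus, Ned), (Xia, Cal, 39, Xia, Cal), (Xia, Cal, 39, Xia, Quin), (Xia, Eve, 19, Quin, Rae), (Xia, Eve, 19, Xia, Eve), (Xia, Quin, 39, Gus, Ned), (Xia, Quin, 39, Xia, Cal), (Xia, Quin, 39, Xia, Quin)}.
Filtering on mname != mname2 leaves {(Dee, Wes, 38, Lee, Fay), (Dee, Wes, 38, Vic, Ola), (Gus, Ned, 39, Xia, Cal), (Gus, Ned, 39, Xia, Quin), (Lee, Fay, 38, Dee, Wes), (Lee, Fay, 38, Vic, Ola), (Quin, Rae, 19, Xia, Eve), (Vic, Ola, 38, Dee, Wes), (Vic, Ola, 38, Lee, Fay), (Xia, Cal, 39, Gus, Ned), (Xia, Eve, 19, Quin, Rae), (Xia, Quin, 39, Gus, Ned)}.
π_{aname2, mname2, aname} gives {(Cal, Xia, Ned), (Eve, Xia, Rae), (Fay, Lee, Ola), (Fay, Lee, Wes), (Ned, Gus, Cal), (Ned, Gus, Quin), (Ola, Vic, Fay), (Ola, Vic, Wes), (Quin, Xia, Ned), (Rae, Quin, Eve), (Wes, Dee, Fay), (Wes, Dee, Ola)}.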